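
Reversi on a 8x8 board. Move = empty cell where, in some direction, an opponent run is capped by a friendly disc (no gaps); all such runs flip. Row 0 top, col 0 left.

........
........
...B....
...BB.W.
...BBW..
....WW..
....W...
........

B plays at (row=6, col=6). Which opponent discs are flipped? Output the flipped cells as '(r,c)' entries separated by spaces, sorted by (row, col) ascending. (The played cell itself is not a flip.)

Answer: (5,5)

Derivation:
Dir NW: opp run (5,5) capped by B -> flip
Dir N: first cell '.' (not opp) -> no flip
Dir NE: first cell '.' (not opp) -> no flip
Dir W: first cell '.' (not opp) -> no flip
Dir E: first cell '.' (not opp) -> no flip
Dir SW: first cell '.' (not opp) -> no flip
Dir S: first cell '.' (not opp) -> no flip
Dir SE: first cell '.' (not opp) -> no flip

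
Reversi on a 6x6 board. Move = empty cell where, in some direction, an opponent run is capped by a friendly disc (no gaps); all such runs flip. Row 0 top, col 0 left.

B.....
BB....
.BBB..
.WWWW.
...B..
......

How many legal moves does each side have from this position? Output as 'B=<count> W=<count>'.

Answer: B=6 W=7

Derivation:
-- B to move --
(2,0): no bracket -> illegal
(2,4): no bracket -> illegal
(2,5): flips 1 -> legal
(3,0): no bracket -> illegal
(3,5): no bracket -> illegal
(4,0): flips 1 -> legal
(4,1): flips 2 -> legal
(4,2): flips 1 -> legal
(4,4): flips 1 -> legal
(4,5): flips 1 -> legal
B mobility = 6
-- W to move --
(0,1): flips 2 -> legal
(0,2): no bracket -> illegal
(1,2): flips 2 -> legal
(1,3): flips 2 -> legal
(1,4): flips 1 -> legal
(2,0): no bracket -> illegal
(2,4): no bracket -> illegal
(3,0): no bracket -> illegal
(4,2): no bracket -> illegal
(4,4): no bracket -> illegal
(5,2): flips 1 -> legal
(5,3): flips 1 -> legal
(5,4): flips 1 -> legal
W mobility = 7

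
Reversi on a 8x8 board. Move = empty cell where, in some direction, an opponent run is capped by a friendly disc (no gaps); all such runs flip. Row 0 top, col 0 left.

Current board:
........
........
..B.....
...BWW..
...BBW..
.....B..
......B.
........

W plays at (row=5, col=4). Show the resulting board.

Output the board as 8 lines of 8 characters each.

Answer: ........
........
..B.....
...BWW..
...BWW..
....WB..
......B.
........

Derivation:
Place W at (5,4); scan 8 dirs for brackets.
Dir NW: opp run (4,3), next='.' -> no flip
Dir N: opp run (4,4) capped by W -> flip
Dir NE: first cell 'W' (not opp) -> no flip
Dir W: first cell '.' (not opp) -> no flip
Dir E: opp run (5,5), next='.' -> no flip
Dir SW: first cell '.' (not opp) -> no flip
Dir S: first cell '.' (not opp) -> no flip
Dir SE: first cell '.' (not opp) -> no flip
All flips: (4,4)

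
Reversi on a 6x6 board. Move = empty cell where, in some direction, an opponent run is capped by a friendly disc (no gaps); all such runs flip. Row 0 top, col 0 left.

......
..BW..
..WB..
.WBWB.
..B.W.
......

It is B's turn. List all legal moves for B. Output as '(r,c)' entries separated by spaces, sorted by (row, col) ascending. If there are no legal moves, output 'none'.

(0,2): no bracket -> illegal
(0,3): flips 1 -> legal
(0,4): no bracket -> illegal
(1,1): no bracket -> illegal
(1,4): flips 1 -> legal
(2,0): flips 1 -> legal
(2,1): flips 1 -> legal
(2,4): flips 1 -> legal
(3,0): flips 1 -> legal
(3,5): no bracket -> illegal
(4,0): no bracket -> illegal
(4,1): no bracket -> illegal
(4,3): flips 1 -> legal
(4,5): no bracket -> illegal
(5,3): no bracket -> illegal
(5,4): flips 1 -> legal
(5,5): no bracket -> illegal

Answer: (0,3) (1,4) (2,0) (2,1) (2,4) (3,0) (4,3) (5,4)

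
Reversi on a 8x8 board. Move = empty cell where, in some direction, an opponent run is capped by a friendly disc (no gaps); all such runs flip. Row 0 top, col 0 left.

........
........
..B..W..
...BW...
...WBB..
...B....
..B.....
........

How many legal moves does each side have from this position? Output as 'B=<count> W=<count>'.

-- B to move --
(1,4): no bracket -> illegal
(1,5): no bracket -> illegal
(1,6): no bracket -> illegal
(2,3): flips 1 -> legal
(2,4): flips 1 -> legal
(2,6): no bracket -> illegal
(3,2): no bracket -> illegal
(3,5): flips 1 -> legal
(3,6): no bracket -> illegal
(4,2): flips 1 -> legal
(5,2): no bracket -> illegal
(5,4): no bracket -> illegal
B mobility = 4
-- W to move --
(1,1): no bracket -> illegal
(1,2): no bracket -> illegal
(1,3): no bracket -> illegal
(2,1): no bracket -> illegal
(2,3): flips 1 -> legal
(2,4): no bracket -> illegal
(3,1): no bracket -> illegal
(3,2): flips 1 -> legal
(3,5): no bracket -> illegal
(3,6): no bracket -> illegal
(4,2): no bracket -> illegal
(4,6): flips 2 -> legal
(5,1): no bracket -> illegal
(5,2): no bracket -> illegal
(5,4): flips 1 -> legal
(5,5): no bracket -> illegal
(5,6): flips 1 -> legal
(6,1): no bracket -> illegal
(6,3): flips 1 -> legal
(6,4): no bracket -> illegal
(7,1): no bracket -> illegal
(7,2): no bracket -> illegal
(7,3): no bracket -> illegal
W mobility = 6

Answer: B=4 W=6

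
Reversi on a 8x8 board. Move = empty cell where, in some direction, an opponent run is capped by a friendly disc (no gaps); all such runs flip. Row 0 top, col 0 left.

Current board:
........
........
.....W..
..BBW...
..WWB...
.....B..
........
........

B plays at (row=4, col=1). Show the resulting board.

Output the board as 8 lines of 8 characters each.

Answer: ........
........
.....W..
..BBW...
.BBBB...
.....B..
........
........

Derivation:
Place B at (4,1); scan 8 dirs for brackets.
Dir NW: first cell '.' (not opp) -> no flip
Dir N: first cell '.' (not opp) -> no flip
Dir NE: first cell 'B' (not opp) -> no flip
Dir W: first cell '.' (not opp) -> no flip
Dir E: opp run (4,2) (4,3) capped by B -> flip
Dir SW: first cell '.' (not opp) -> no flip
Dir S: first cell '.' (not opp) -> no flip
Dir SE: first cell '.' (not opp) -> no flip
All flips: (4,2) (4,3)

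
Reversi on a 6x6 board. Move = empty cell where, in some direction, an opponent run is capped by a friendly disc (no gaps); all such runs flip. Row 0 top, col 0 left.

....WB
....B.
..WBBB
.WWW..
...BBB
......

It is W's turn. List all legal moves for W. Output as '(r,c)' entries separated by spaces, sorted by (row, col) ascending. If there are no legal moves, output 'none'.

Answer: (1,3) (1,5) (3,4) (5,3) (5,4) (5,5)

Derivation:
(0,3): no bracket -> illegal
(1,2): no bracket -> illegal
(1,3): flips 1 -> legal
(1,5): flips 1 -> legal
(3,4): flips 2 -> legal
(3,5): no bracket -> illegal
(4,2): no bracket -> illegal
(5,2): no bracket -> illegal
(5,3): flips 1 -> legal
(5,4): flips 1 -> legal
(5,5): flips 1 -> legal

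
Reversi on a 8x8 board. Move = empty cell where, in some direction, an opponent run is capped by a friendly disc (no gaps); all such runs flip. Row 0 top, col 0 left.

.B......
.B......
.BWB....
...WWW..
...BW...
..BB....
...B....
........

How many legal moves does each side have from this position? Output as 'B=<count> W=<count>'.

Answer: B=4 W=9

Derivation:
-- B to move --
(1,2): no bracket -> illegal
(1,3): no bracket -> illegal
(2,4): no bracket -> illegal
(2,5): flips 1 -> legal
(2,6): flips 2 -> legal
(3,1): no bracket -> illegal
(3,2): no bracket -> illegal
(3,6): no bracket -> illegal
(4,2): no bracket -> illegal
(4,5): flips 2 -> legal
(4,6): no bracket -> illegal
(5,4): no bracket -> illegal
(5,5): flips 3 -> legal
B mobility = 4
-- W to move --
(0,0): flips 1 -> legal
(0,2): no bracket -> illegal
(1,0): no bracket -> illegal
(1,2): flips 1 -> legal
(1,3): flips 1 -> legal
(1,4): no bracket -> illegal
(2,0): flips 1 -> legal
(2,4): flips 1 -> legal
(3,0): no bracket -> illegal
(3,1): no bracket -> illegal
(3,2): no bracket -> illegal
(4,1): no bracket -> illegal
(4,2): flips 1 -> legal
(5,1): no bracket -> illegal
(5,4): no bracket -> illegal
(6,1): flips 2 -> legal
(6,2): flips 1 -> legal
(6,4): no bracket -> illegal
(7,2): no bracket -> illegal
(7,3): flips 3 -> legal
(7,4): no bracket -> illegal
W mobility = 9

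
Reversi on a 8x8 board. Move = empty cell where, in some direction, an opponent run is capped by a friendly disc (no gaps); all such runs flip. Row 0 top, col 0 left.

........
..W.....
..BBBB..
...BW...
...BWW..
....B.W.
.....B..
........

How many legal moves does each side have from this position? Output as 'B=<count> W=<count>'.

Answer: B=8 W=9

Derivation:
-- B to move --
(0,1): flips 1 -> legal
(0,2): flips 1 -> legal
(0,3): no bracket -> illegal
(1,1): no bracket -> illegal
(1,3): no bracket -> illegal
(2,1): no bracket -> illegal
(3,5): flips 1 -> legal
(3,6): flips 1 -> legal
(4,6): flips 2 -> legal
(4,7): flips 1 -> legal
(5,3): no bracket -> illegal
(5,5): flips 1 -> legal
(5,7): no bracket -> illegal
(6,6): no bracket -> illegal
(6,7): flips 3 -> legal
B mobility = 8
-- W to move --
(1,1): flips 2 -> legal
(1,3): no bracket -> illegal
(1,4): flips 1 -> legal
(1,5): no bracket -> illegal
(1,6): flips 1 -> legal
(2,1): no bracket -> illegal
(2,6): no bracket -> illegal
(3,1): no bracket -> illegal
(3,2): flips 2 -> legal
(3,5): no bracket -> illegal
(3,6): no bracket -> illegal
(4,2): flips 1 -> legal
(5,2): flips 1 -> legal
(5,3): no bracket -> illegal
(5,5): no bracket -> illegal
(6,3): flips 1 -> legal
(6,4): flips 1 -> legal
(6,6): no bracket -> illegal
(7,4): flips 1 -> legal
(7,5): no bracket -> illegal
(7,6): no bracket -> illegal
W mobility = 9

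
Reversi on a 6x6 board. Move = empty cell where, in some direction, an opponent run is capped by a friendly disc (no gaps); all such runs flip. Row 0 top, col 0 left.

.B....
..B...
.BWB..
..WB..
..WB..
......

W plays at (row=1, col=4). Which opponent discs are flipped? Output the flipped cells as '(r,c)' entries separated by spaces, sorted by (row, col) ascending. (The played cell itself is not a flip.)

Dir NW: first cell '.' (not opp) -> no flip
Dir N: first cell '.' (not opp) -> no flip
Dir NE: first cell '.' (not opp) -> no flip
Dir W: first cell '.' (not opp) -> no flip
Dir E: first cell '.' (not opp) -> no flip
Dir SW: opp run (2,3) capped by W -> flip
Dir S: first cell '.' (not opp) -> no flip
Dir SE: first cell '.' (not opp) -> no flip

Answer: (2,3)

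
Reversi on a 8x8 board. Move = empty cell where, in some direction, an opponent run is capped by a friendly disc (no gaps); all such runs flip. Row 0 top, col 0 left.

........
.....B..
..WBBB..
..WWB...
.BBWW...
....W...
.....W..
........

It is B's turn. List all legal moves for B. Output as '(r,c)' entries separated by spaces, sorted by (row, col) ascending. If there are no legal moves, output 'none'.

Answer: (1,2) (2,1) (3,1) (4,5) (5,2) (5,3) (6,4)

Derivation:
(1,1): no bracket -> illegal
(1,2): flips 2 -> legal
(1,3): no bracket -> illegal
(2,1): flips 1 -> legal
(3,1): flips 2 -> legal
(3,5): no bracket -> illegal
(4,5): flips 2 -> legal
(5,2): flips 1 -> legal
(5,3): flips 2 -> legal
(5,5): no bracket -> illegal
(5,6): no bracket -> illegal
(6,3): no bracket -> illegal
(6,4): flips 2 -> legal
(6,6): no bracket -> illegal
(7,4): no bracket -> illegal
(7,5): no bracket -> illegal
(7,6): no bracket -> illegal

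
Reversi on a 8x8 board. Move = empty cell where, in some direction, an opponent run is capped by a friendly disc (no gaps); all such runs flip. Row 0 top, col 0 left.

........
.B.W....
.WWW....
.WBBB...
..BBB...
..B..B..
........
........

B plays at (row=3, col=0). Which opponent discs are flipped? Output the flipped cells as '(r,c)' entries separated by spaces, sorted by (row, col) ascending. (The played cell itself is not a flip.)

Answer: (3,1)

Derivation:
Dir NW: edge -> no flip
Dir N: first cell '.' (not opp) -> no flip
Dir NE: opp run (2,1), next='.' -> no flip
Dir W: edge -> no flip
Dir E: opp run (3,1) capped by B -> flip
Dir SW: edge -> no flip
Dir S: first cell '.' (not opp) -> no flip
Dir SE: first cell '.' (not opp) -> no flip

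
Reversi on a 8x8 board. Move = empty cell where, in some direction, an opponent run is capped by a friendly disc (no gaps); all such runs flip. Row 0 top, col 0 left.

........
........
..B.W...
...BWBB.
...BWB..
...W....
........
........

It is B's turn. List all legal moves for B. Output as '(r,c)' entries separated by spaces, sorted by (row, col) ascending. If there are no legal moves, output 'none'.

(1,3): flips 1 -> legal
(1,4): no bracket -> illegal
(1,5): flips 1 -> legal
(2,3): flips 1 -> legal
(2,5): flips 1 -> legal
(4,2): no bracket -> illegal
(5,2): no bracket -> illegal
(5,4): no bracket -> illegal
(5,5): flips 1 -> legal
(6,2): flips 2 -> legal
(6,3): flips 1 -> legal
(6,4): no bracket -> illegal

Answer: (1,3) (1,5) (2,3) (2,5) (5,5) (6,2) (6,3)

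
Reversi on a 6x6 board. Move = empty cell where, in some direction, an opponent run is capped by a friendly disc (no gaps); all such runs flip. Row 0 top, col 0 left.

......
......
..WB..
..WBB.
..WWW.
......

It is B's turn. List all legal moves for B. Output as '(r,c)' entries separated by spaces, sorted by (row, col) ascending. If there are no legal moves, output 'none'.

(1,1): flips 1 -> legal
(1,2): no bracket -> illegal
(1,3): no bracket -> illegal
(2,1): flips 1 -> legal
(3,1): flips 1 -> legal
(3,5): no bracket -> illegal
(4,1): flips 1 -> legal
(4,5): no bracket -> illegal
(5,1): flips 1 -> legal
(5,2): flips 1 -> legal
(5,3): flips 1 -> legal
(5,4): flips 1 -> legal
(5,5): flips 1 -> legal

Answer: (1,1) (2,1) (3,1) (4,1) (5,1) (5,2) (5,3) (5,4) (5,5)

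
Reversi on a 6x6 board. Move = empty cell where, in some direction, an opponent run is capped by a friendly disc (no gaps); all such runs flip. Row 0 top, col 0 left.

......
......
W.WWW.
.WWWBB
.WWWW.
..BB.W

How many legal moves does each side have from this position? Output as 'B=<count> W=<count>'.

Answer: B=5 W=2

Derivation:
-- B to move --
(1,0): no bracket -> illegal
(1,1): no bracket -> illegal
(1,2): flips 4 -> legal
(1,3): flips 4 -> legal
(1,4): flips 1 -> legal
(1,5): no bracket -> illegal
(2,1): no bracket -> illegal
(2,5): no bracket -> illegal
(3,0): flips 4 -> legal
(4,0): no bracket -> illegal
(4,5): no bracket -> illegal
(5,0): no bracket -> illegal
(5,1): no bracket -> illegal
(5,4): flips 1 -> legal
B mobility = 5
-- W to move --
(2,5): flips 1 -> legal
(4,5): flips 1 -> legal
(5,1): no bracket -> illegal
(5,4): no bracket -> illegal
W mobility = 2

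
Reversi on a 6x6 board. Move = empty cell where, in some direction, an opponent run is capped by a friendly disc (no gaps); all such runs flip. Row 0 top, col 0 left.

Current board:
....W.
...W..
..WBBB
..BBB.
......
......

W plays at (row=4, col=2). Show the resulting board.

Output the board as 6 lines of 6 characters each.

Answer: ....W.
...W..
..WBBB
..WBB.
..W...
......

Derivation:
Place W at (4,2); scan 8 dirs for brackets.
Dir NW: first cell '.' (not opp) -> no flip
Dir N: opp run (3,2) capped by W -> flip
Dir NE: opp run (3,3) (2,4), next='.' -> no flip
Dir W: first cell '.' (not opp) -> no flip
Dir E: first cell '.' (not opp) -> no flip
Dir SW: first cell '.' (not opp) -> no flip
Dir S: first cell '.' (not opp) -> no flip
Dir SE: first cell '.' (not opp) -> no flip
All flips: (3,2)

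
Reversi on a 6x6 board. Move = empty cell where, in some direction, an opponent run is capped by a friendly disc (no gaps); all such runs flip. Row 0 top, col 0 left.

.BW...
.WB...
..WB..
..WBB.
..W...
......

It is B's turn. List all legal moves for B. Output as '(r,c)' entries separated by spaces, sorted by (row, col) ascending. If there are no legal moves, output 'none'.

Answer: (0,0) (0,3) (1,0) (2,1) (3,1) (4,1) (5,1) (5,2)

Derivation:
(0,0): flips 2 -> legal
(0,3): flips 1 -> legal
(1,0): flips 1 -> legal
(1,3): no bracket -> illegal
(2,0): no bracket -> illegal
(2,1): flips 2 -> legal
(3,1): flips 1 -> legal
(4,1): flips 1 -> legal
(4,3): no bracket -> illegal
(5,1): flips 1 -> legal
(5,2): flips 3 -> legal
(5,3): no bracket -> illegal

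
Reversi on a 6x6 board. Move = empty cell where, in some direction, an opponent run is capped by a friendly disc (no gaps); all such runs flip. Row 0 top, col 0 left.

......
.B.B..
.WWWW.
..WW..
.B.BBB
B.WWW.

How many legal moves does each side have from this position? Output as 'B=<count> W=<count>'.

-- B to move --
(1,0): flips 2 -> legal
(1,2): no bracket -> illegal
(1,4): flips 2 -> legal
(1,5): no bracket -> illegal
(2,0): no bracket -> illegal
(2,5): no bracket -> illegal
(3,0): no bracket -> illegal
(3,1): flips 2 -> legal
(3,4): no bracket -> illegal
(3,5): flips 1 -> legal
(4,2): no bracket -> illegal
(5,1): no bracket -> illegal
(5,5): no bracket -> illegal
B mobility = 4
-- W to move --
(0,0): flips 1 -> legal
(0,1): flips 1 -> legal
(0,2): flips 1 -> legal
(0,3): flips 1 -> legal
(0,4): flips 1 -> legal
(1,0): no bracket -> illegal
(1,2): no bracket -> illegal
(1,4): no bracket -> illegal
(2,0): no bracket -> illegal
(3,0): flips 1 -> legal
(3,1): no bracket -> illegal
(3,4): flips 2 -> legal
(3,5): flips 1 -> legal
(4,0): no bracket -> illegal
(4,2): no bracket -> illegal
(5,1): no bracket -> illegal
(5,5): flips 1 -> legal
W mobility = 9

Answer: B=4 W=9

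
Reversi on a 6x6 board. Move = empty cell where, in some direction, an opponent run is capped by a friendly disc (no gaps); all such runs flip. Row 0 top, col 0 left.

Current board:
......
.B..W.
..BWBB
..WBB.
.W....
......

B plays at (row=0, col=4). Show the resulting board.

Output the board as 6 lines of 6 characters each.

Answer: ....B.
.B..B.
..BWBB
..WBB.
.W....
......

Derivation:
Place B at (0,4); scan 8 dirs for brackets.
Dir NW: edge -> no flip
Dir N: edge -> no flip
Dir NE: edge -> no flip
Dir W: first cell '.' (not opp) -> no flip
Dir E: first cell '.' (not opp) -> no flip
Dir SW: first cell '.' (not opp) -> no flip
Dir S: opp run (1,4) capped by B -> flip
Dir SE: first cell '.' (not opp) -> no flip
All flips: (1,4)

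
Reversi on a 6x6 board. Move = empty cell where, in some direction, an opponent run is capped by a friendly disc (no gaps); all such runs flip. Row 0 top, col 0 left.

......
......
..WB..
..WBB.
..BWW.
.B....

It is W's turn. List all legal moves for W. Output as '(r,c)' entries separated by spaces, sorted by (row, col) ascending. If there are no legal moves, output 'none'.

Answer: (1,3) (1,4) (2,4) (2,5) (3,5) (4,1) (5,2)

Derivation:
(1,2): no bracket -> illegal
(1,3): flips 2 -> legal
(1,4): flips 1 -> legal
(2,4): flips 2 -> legal
(2,5): flips 1 -> legal
(3,1): no bracket -> illegal
(3,5): flips 2 -> legal
(4,0): no bracket -> illegal
(4,1): flips 1 -> legal
(4,5): no bracket -> illegal
(5,0): no bracket -> illegal
(5,2): flips 1 -> legal
(5,3): no bracket -> illegal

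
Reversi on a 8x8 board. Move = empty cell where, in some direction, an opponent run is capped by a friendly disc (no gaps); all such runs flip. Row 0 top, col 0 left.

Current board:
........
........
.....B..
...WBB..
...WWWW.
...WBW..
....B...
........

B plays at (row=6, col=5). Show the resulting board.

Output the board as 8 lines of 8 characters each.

Place B at (6,5); scan 8 dirs for brackets.
Dir NW: first cell 'B' (not opp) -> no flip
Dir N: opp run (5,5) (4,5) capped by B -> flip
Dir NE: first cell '.' (not opp) -> no flip
Dir W: first cell 'B' (not opp) -> no flip
Dir E: first cell '.' (not opp) -> no flip
Dir SW: first cell '.' (not opp) -> no flip
Dir S: first cell '.' (not opp) -> no flip
Dir SE: first cell '.' (not opp) -> no flip
All flips: (4,5) (5,5)

Answer: ........
........
.....B..
...WBB..
...WWBW.
...WBB..
....BB..
........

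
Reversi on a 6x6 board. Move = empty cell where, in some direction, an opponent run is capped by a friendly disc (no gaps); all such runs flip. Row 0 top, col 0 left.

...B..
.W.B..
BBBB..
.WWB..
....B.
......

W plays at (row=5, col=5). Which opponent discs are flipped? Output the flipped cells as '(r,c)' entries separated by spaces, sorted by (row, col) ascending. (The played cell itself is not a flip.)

Dir NW: opp run (4,4) (3,3) (2,2) capped by W -> flip
Dir N: first cell '.' (not opp) -> no flip
Dir NE: edge -> no flip
Dir W: first cell '.' (not opp) -> no flip
Dir E: edge -> no flip
Dir SW: edge -> no flip
Dir S: edge -> no flip
Dir SE: edge -> no flip

Answer: (2,2) (3,3) (4,4)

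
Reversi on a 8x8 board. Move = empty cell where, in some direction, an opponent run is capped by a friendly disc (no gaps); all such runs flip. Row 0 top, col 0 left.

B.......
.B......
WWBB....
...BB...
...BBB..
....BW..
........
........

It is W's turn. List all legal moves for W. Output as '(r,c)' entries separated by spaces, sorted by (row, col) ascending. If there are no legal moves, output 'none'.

Answer: (0,1) (0,2) (2,4) (3,5) (5,3)

Derivation:
(0,1): flips 1 -> legal
(0,2): flips 1 -> legal
(1,0): no bracket -> illegal
(1,2): no bracket -> illegal
(1,3): no bracket -> illegal
(1,4): no bracket -> illegal
(2,4): flips 2 -> legal
(2,5): no bracket -> illegal
(3,1): no bracket -> illegal
(3,2): no bracket -> illegal
(3,5): flips 1 -> legal
(3,6): no bracket -> illegal
(4,2): no bracket -> illegal
(4,6): no bracket -> illegal
(5,2): no bracket -> illegal
(5,3): flips 1 -> legal
(5,6): no bracket -> illegal
(6,3): no bracket -> illegal
(6,4): no bracket -> illegal
(6,5): no bracket -> illegal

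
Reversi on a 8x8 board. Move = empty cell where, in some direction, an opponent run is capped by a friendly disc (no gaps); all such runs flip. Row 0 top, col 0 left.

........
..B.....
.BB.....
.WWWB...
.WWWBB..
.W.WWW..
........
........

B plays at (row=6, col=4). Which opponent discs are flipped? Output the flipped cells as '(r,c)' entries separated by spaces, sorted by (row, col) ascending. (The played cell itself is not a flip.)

Answer: (5,4)

Derivation:
Dir NW: opp run (5,3) (4,2) (3,1), next='.' -> no flip
Dir N: opp run (5,4) capped by B -> flip
Dir NE: opp run (5,5), next='.' -> no flip
Dir W: first cell '.' (not opp) -> no flip
Dir E: first cell '.' (not opp) -> no flip
Dir SW: first cell '.' (not opp) -> no flip
Dir S: first cell '.' (not opp) -> no flip
Dir SE: first cell '.' (not opp) -> no flip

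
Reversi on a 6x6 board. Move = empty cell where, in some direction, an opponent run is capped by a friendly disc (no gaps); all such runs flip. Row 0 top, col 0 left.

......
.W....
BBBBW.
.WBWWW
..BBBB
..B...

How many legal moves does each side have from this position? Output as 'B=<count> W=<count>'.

-- B to move --
(0,0): flips 1 -> legal
(0,1): flips 1 -> legal
(0,2): flips 1 -> legal
(1,0): no bracket -> illegal
(1,2): no bracket -> illegal
(1,3): no bracket -> illegal
(1,4): flips 2 -> legal
(1,5): flips 2 -> legal
(2,5): flips 3 -> legal
(3,0): flips 1 -> legal
(4,0): flips 1 -> legal
(4,1): flips 1 -> legal
B mobility = 9
-- W to move --
(1,0): no bracket -> illegal
(1,2): flips 1 -> legal
(1,3): flips 2 -> legal
(1,4): no bracket -> illegal
(3,0): no bracket -> illegal
(4,1): no bracket -> illegal
(5,1): flips 1 -> legal
(5,3): flips 3 -> legal
(5,4): flips 1 -> legal
(5,5): flips 2 -> legal
W mobility = 6

Answer: B=9 W=6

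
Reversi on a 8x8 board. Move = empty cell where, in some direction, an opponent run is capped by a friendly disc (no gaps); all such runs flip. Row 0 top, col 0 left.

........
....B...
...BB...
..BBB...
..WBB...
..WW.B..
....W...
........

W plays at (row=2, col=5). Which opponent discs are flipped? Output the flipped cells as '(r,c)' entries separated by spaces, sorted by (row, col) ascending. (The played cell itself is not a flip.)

Answer: (3,4) (4,3)

Derivation:
Dir NW: opp run (1,4), next='.' -> no flip
Dir N: first cell '.' (not opp) -> no flip
Dir NE: first cell '.' (not opp) -> no flip
Dir W: opp run (2,4) (2,3), next='.' -> no flip
Dir E: first cell '.' (not opp) -> no flip
Dir SW: opp run (3,4) (4,3) capped by W -> flip
Dir S: first cell '.' (not opp) -> no flip
Dir SE: first cell '.' (not opp) -> no flip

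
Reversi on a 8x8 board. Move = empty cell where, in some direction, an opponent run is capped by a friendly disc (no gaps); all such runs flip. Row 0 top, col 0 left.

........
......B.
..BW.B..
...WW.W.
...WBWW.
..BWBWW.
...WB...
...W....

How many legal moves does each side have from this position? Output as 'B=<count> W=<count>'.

Answer: B=11 W=11

Derivation:
-- B to move --
(1,2): no bracket -> illegal
(1,3): no bracket -> illegal
(1,4): no bracket -> illegal
(2,4): flips 2 -> legal
(2,6): no bracket -> illegal
(2,7): flips 2 -> legal
(3,2): flips 1 -> legal
(3,5): no bracket -> illegal
(3,7): flips 2 -> legal
(4,2): flips 2 -> legal
(4,7): flips 3 -> legal
(5,7): flips 2 -> legal
(6,2): flips 2 -> legal
(6,5): no bracket -> illegal
(6,6): flips 1 -> legal
(6,7): no bracket -> illegal
(7,2): flips 1 -> legal
(7,4): flips 1 -> legal
B mobility = 11
-- W to move --
(0,5): no bracket -> illegal
(0,6): no bracket -> illegal
(0,7): flips 2 -> legal
(1,1): flips 1 -> legal
(1,2): no bracket -> illegal
(1,3): no bracket -> illegal
(1,4): flips 1 -> legal
(1,5): no bracket -> illegal
(1,7): no bracket -> illegal
(2,1): flips 1 -> legal
(2,4): no bracket -> illegal
(2,6): no bracket -> illegal
(2,7): no bracket -> illegal
(3,1): no bracket -> illegal
(3,2): no bracket -> illegal
(3,5): flips 1 -> legal
(4,1): flips 1 -> legal
(4,2): no bracket -> illegal
(5,1): flips 1 -> legal
(6,1): flips 1 -> legal
(6,2): no bracket -> illegal
(6,5): flips 2 -> legal
(7,4): flips 3 -> legal
(7,5): flips 1 -> legal
W mobility = 11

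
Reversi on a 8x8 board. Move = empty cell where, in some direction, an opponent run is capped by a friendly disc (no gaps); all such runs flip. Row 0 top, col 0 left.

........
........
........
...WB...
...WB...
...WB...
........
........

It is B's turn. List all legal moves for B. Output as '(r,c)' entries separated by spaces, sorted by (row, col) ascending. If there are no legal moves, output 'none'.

Answer: (2,2) (3,2) (4,2) (5,2) (6,2)

Derivation:
(2,2): flips 1 -> legal
(2,3): no bracket -> illegal
(2,4): no bracket -> illegal
(3,2): flips 2 -> legal
(4,2): flips 1 -> legal
(5,2): flips 2 -> legal
(6,2): flips 1 -> legal
(6,3): no bracket -> illegal
(6,4): no bracket -> illegal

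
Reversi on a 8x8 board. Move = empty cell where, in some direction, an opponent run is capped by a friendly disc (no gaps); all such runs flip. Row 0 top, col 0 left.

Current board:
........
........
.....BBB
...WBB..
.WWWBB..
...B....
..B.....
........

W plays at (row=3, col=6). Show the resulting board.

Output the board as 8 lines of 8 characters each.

Place W at (3,6); scan 8 dirs for brackets.
Dir NW: opp run (2,5), next='.' -> no flip
Dir N: opp run (2,6), next='.' -> no flip
Dir NE: opp run (2,7), next=edge -> no flip
Dir W: opp run (3,5) (3,4) capped by W -> flip
Dir E: first cell '.' (not opp) -> no flip
Dir SW: opp run (4,5), next='.' -> no flip
Dir S: first cell '.' (not opp) -> no flip
Dir SE: first cell '.' (not opp) -> no flip
All flips: (3,4) (3,5)

Answer: ........
........
.....BBB
...WWWW.
.WWWBB..
...B....
..B.....
........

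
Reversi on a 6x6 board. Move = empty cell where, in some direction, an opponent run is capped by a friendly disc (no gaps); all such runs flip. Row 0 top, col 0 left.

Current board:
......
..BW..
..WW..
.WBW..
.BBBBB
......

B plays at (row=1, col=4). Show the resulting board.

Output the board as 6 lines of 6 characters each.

Answer: ......
..BBB.
..WB..
.WBW..
.BBBBB
......

Derivation:
Place B at (1,4); scan 8 dirs for brackets.
Dir NW: first cell '.' (not opp) -> no flip
Dir N: first cell '.' (not opp) -> no flip
Dir NE: first cell '.' (not opp) -> no flip
Dir W: opp run (1,3) capped by B -> flip
Dir E: first cell '.' (not opp) -> no flip
Dir SW: opp run (2,3) capped by B -> flip
Dir S: first cell '.' (not opp) -> no flip
Dir SE: first cell '.' (not opp) -> no flip
All flips: (1,3) (2,3)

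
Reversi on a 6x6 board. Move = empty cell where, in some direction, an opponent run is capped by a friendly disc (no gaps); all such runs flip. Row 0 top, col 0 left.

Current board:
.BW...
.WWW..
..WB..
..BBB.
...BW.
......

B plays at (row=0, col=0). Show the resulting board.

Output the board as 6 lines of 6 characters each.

Answer: BBW...
.BWW..
..BB..
..BBB.
...BW.
......

Derivation:
Place B at (0,0); scan 8 dirs for brackets.
Dir NW: edge -> no flip
Dir N: edge -> no flip
Dir NE: edge -> no flip
Dir W: edge -> no flip
Dir E: first cell 'B' (not opp) -> no flip
Dir SW: edge -> no flip
Dir S: first cell '.' (not opp) -> no flip
Dir SE: opp run (1,1) (2,2) capped by B -> flip
All flips: (1,1) (2,2)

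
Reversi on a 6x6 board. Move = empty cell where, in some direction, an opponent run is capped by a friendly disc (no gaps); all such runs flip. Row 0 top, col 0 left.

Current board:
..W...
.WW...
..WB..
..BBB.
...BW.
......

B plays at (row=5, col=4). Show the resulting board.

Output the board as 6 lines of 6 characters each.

Place B at (5,4); scan 8 dirs for brackets.
Dir NW: first cell 'B' (not opp) -> no flip
Dir N: opp run (4,4) capped by B -> flip
Dir NE: first cell '.' (not opp) -> no flip
Dir W: first cell '.' (not opp) -> no flip
Dir E: first cell '.' (not opp) -> no flip
Dir SW: edge -> no flip
Dir S: edge -> no flip
Dir SE: edge -> no flip
All flips: (4,4)

Answer: ..W...
.WW...
..WB..
..BBB.
...BB.
....B.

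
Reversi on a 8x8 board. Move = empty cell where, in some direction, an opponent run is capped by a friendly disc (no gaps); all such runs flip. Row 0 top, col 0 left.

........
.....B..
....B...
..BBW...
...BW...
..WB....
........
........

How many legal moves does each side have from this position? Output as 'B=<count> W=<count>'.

-- B to move --
(2,3): no bracket -> illegal
(2,5): flips 1 -> legal
(3,5): flips 2 -> legal
(4,1): no bracket -> illegal
(4,2): no bracket -> illegal
(4,5): flips 1 -> legal
(5,1): flips 1 -> legal
(5,4): flips 2 -> legal
(5,5): flips 1 -> legal
(6,1): flips 1 -> legal
(6,2): no bracket -> illegal
(6,3): no bracket -> illegal
B mobility = 7
-- W to move --
(0,4): no bracket -> illegal
(0,5): no bracket -> illegal
(0,6): no bracket -> illegal
(1,3): no bracket -> illegal
(1,4): flips 1 -> legal
(1,6): no bracket -> illegal
(2,1): no bracket -> illegal
(2,2): flips 1 -> legal
(2,3): no bracket -> illegal
(2,5): no bracket -> illegal
(2,6): no bracket -> illegal
(3,1): flips 2 -> legal
(3,5): no bracket -> illegal
(4,1): no bracket -> illegal
(4,2): flips 1 -> legal
(5,4): flips 1 -> legal
(6,2): flips 1 -> legal
(6,3): no bracket -> illegal
(6,4): no bracket -> illegal
W mobility = 6

Answer: B=7 W=6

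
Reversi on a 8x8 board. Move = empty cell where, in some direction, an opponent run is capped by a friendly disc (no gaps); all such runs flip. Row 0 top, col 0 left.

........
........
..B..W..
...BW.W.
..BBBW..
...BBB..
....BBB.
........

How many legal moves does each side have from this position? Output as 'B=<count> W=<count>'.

Answer: B=5 W=6

Derivation:
-- B to move --
(1,4): no bracket -> illegal
(1,5): no bracket -> illegal
(1,6): flips 2 -> legal
(2,3): no bracket -> illegal
(2,4): flips 1 -> legal
(2,6): no bracket -> illegal
(2,7): flips 2 -> legal
(3,5): flips 2 -> legal
(3,7): no bracket -> illegal
(4,6): flips 1 -> legal
(4,7): no bracket -> illegal
(5,6): no bracket -> illegal
B mobility = 5
-- W to move --
(1,1): no bracket -> illegal
(1,2): no bracket -> illegal
(1,3): no bracket -> illegal
(2,1): no bracket -> illegal
(2,3): no bracket -> illegal
(2,4): no bracket -> illegal
(3,1): no bracket -> illegal
(3,2): flips 1 -> legal
(3,5): no bracket -> illegal
(4,1): flips 3 -> legal
(4,6): no bracket -> illegal
(5,1): no bracket -> illegal
(5,2): flips 1 -> legal
(5,6): no bracket -> illegal
(5,7): no bracket -> illegal
(6,2): no bracket -> illegal
(6,3): flips 1 -> legal
(6,7): no bracket -> illegal
(7,3): no bracket -> illegal
(7,4): flips 3 -> legal
(7,5): flips 2 -> legal
(7,6): no bracket -> illegal
(7,7): no bracket -> illegal
W mobility = 6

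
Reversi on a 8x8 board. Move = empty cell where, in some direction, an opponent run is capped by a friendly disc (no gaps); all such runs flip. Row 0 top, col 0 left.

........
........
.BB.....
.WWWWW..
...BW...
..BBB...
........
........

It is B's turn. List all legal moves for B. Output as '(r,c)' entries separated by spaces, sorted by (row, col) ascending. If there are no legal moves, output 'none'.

Answer: (2,3) (2,4) (2,5) (2,6) (4,0) (4,1) (4,2) (4,5) (5,5)

Derivation:
(2,0): no bracket -> illegal
(2,3): flips 1 -> legal
(2,4): flips 2 -> legal
(2,5): flips 1 -> legal
(2,6): flips 2 -> legal
(3,0): no bracket -> illegal
(3,6): no bracket -> illegal
(4,0): flips 1 -> legal
(4,1): flips 1 -> legal
(4,2): flips 1 -> legal
(4,5): flips 1 -> legal
(4,6): no bracket -> illegal
(5,5): flips 2 -> legal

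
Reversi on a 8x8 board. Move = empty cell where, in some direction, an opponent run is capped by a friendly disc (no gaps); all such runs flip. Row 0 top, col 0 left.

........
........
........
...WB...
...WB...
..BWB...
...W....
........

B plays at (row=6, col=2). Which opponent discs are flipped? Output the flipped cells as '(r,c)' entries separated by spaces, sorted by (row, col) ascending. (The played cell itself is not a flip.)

Dir NW: first cell '.' (not opp) -> no flip
Dir N: first cell 'B' (not opp) -> no flip
Dir NE: opp run (5,3) capped by B -> flip
Dir W: first cell '.' (not opp) -> no flip
Dir E: opp run (6,3), next='.' -> no flip
Dir SW: first cell '.' (not opp) -> no flip
Dir S: first cell '.' (not opp) -> no flip
Dir SE: first cell '.' (not opp) -> no flip

Answer: (5,3)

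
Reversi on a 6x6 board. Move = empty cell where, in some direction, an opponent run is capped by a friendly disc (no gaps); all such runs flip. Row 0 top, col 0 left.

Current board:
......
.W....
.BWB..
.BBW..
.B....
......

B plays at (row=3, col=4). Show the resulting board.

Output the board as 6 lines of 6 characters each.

Answer: ......
.W....
.BWB..
.BBBB.
.B....
......

Derivation:
Place B at (3,4); scan 8 dirs for brackets.
Dir NW: first cell 'B' (not opp) -> no flip
Dir N: first cell '.' (not opp) -> no flip
Dir NE: first cell '.' (not opp) -> no flip
Dir W: opp run (3,3) capped by B -> flip
Dir E: first cell '.' (not opp) -> no flip
Dir SW: first cell '.' (not opp) -> no flip
Dir S: first cell '.' (not opp) -> no flip
Dir SE: first cell '.' (not opp) -> no flip
All flips: (3,3)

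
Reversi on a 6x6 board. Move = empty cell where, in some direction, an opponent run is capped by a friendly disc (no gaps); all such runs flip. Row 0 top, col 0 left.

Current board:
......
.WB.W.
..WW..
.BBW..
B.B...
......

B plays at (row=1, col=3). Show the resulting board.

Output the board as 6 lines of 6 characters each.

Answer: ......
.WBBW.
..BW..
.BBW..
B.B...
......

Derivation:
Place B at (1,3); scan 8 dirs for brackets.
Dir NW: first cell '.' (not opp) -> no flip
Dir N: first cell '.' (not opp) -> no flip
Dir NE: first cell '.' (not opp) -> no flip
Dir W: first cell 'B' (not opp) -> no flip
Dir E: opp run (1,4), next='.' -> no flip
Dir SW: opp run (2,2) capped by B -> flip
Dir S: opp run (2,3) (3,3), next='.' -> no flip
Dir SE: first cell '.' (not opp) -> no flip
All flips: (2,2)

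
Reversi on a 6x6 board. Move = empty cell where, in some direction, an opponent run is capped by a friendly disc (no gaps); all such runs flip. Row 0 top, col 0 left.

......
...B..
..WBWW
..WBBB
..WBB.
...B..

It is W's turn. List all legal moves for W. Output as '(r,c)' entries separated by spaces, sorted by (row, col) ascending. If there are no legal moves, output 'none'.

Answer: (0,2) (0,4) (1,4) (4,5) (5,2) (5,4) (5,5)

Derivation:
(0,2): flips 1 -> legal
(0,3): no bracket -> illegal
(0,4): flips 1 -> legal
(1,2): no bracket -> illegal
(1,4): flips 1 -> legal
(4,5): flips 3 -> legal
(5,2): flips 2 -> legal
(5,4): flips 3 -> legal
(5,5): flips 2 -> legal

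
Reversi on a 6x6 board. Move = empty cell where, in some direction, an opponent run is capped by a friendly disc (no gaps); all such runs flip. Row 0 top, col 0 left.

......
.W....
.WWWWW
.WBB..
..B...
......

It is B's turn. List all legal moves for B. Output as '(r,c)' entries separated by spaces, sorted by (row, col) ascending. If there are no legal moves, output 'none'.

(0,0): flips 2 -> legal
(0,1): no bracket -> illegal
(0,2): no bracket -> illegal
(1,0): flips 1 -> legal
(1,2): flips 1 -> legal
(1,3): flips 1 -> legal
(1,4): flips 1 -> legal
(1,5): flips 1 -> legal
(2,0): flips 1 -> legal
(3,0): flips 1 -> legal
(3,4): no bracket -> illegal
(3,5): no bracket -> illegal
(4,0): no bracket -> illegal
(4,1): no bracket -> illegal

Answer: (0,0) (1,0) (1,2) (1,3) (1,4) (1,5) (2,0) (3,0)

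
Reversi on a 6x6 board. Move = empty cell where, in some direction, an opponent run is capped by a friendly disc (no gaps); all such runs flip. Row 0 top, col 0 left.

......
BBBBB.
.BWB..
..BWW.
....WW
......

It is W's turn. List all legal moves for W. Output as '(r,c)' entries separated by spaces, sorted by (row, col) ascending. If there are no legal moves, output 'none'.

(0,0): flips 1 -> legal
(0,1): flips 2 -> legal
(0,2): flips 1 -> legal
(0,3): flips 2 -> legal
(0,4): flips 1 -> legal
(0,5): no bracket -> illegal
(1,5): no bracket -> illegal
(2,0): flips 1 -> legal
(2,4): flips 1 -> legal
(2,5): no bracket -> illegal
(3,0): no bracket -> illegal
(3,1): flips 1 -> legal
(4,1): no bracket -> illegal
(4,2): flips 1 -> legal
(4,3): no bracket -> illegal

Answer: (0,0) (0,1) (0,2) (0,3) (0,4) (2,0) (2,4) (3,1) (4,2)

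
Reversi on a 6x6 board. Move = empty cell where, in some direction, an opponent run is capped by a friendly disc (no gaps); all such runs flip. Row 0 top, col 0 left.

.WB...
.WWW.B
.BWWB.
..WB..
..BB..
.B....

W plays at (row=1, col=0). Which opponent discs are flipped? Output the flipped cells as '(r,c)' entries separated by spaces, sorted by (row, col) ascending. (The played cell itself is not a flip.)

Dir NW: edge -> no flip
Dir N: first cell '.' (not opp) -> no flip
Dir NE: first cell 'W' (not opp) -> no flip
Dir W: edge -> no flip
Dir E: first cell 'W' (not opp) -> no flip
Dir SW: edge -> no flip
Dir S: first cell '.' (not opp) -> no flip
Dir SE: opp run (2,1) capped by W -> flip

Answer: (2,1)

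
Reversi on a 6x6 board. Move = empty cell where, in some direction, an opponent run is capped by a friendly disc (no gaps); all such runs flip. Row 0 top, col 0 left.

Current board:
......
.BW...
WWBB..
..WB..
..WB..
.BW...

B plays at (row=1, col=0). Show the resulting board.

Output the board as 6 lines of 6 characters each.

Answer: ......
BBW...
WBBB..
..BB..
..WB..
.BW...

Derivation:
Place B at (1,0); scan 8 dirs for brackets.
Dir NW: edge -> no flip
Dir N: first cell '.' (not opp) -> no flip
Dir NE: first cell '.' (not opp) -> no flip
Dir W: edge -> no flip
Dir E: first cell 'B' (not opp) -> no flip
Dir SW: edge -> no flip
Dir S: opp run (2,0), next='.' -> no flip
Dir SE: opp run (2,1) (3,2) capped by B -> flip
All flips: (2,1) (3,2)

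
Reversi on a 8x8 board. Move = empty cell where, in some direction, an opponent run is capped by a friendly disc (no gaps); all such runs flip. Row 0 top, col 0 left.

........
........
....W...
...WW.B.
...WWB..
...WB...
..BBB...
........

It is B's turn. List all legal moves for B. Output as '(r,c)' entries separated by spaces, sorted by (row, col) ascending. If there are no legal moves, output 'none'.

Answer: (1,4) (2,3) (3,2) (3,5) (4,2) (5,2)

Derivation:
(1,3): no bracket -> illegal
(1,4): flips 3 -> legal
(1,5): no bracket -> illegal
(2,2): no bracket -> illegal
(2,3): flips 4 -> legal
(2,5): no bracket -> illegal
(3,2): flips 1 -> legal
(3,5): flips 2 -> legal
(4,2): flips 3 -> legal
(5,2): flips 1 -> legal
(5,5): no bracket -> illegal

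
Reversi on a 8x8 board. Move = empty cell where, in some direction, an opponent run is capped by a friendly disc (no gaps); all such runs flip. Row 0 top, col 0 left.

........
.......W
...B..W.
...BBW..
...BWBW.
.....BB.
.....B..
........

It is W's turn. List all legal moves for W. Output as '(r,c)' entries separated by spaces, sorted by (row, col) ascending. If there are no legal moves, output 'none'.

(1,2): no bracket -> illegal
(1,3): no bracket -> illegal
(1,4): no bracket -> illegal
(2,2): flips 1 -> legal
(2,4): flips 1 -> legal
(2,5): no bracket -> illegal
(3,2): flips 2 -> legal
(3,6): no bracket -> illegal
(4,2): flips 1 -> legal
(4,7): no bracket -> illegal
(5,2): no bracket -> illegal
(5,3): no bracket -> illegal
(5,4): no bracket -> illegal
(5,7): no bracket -> illegal
(6,4): flips 1 -> legal
(6,6): flips 2 -> legal
(6,7): no bracket -> illegal
(7,4): no bracket -> illegal
(7,5): flips 3 -> legal
(7,6): no bracket -> illegal

Answer: (2,2) (2,4) (3,2) (4,2) (6,4) (6,6) (7,5)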